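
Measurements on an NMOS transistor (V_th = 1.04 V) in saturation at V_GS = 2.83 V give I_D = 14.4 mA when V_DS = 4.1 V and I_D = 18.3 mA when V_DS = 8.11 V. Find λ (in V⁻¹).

With V_GS fixed, I_D ∝ (1 + λ V_DS) in saturation, so I_D2/I_D1 = (1 + λ V_DS2)/(1 + λ V_DS1).
18.3/14.4 = 1.271 = (1 + 8.11 λ)/(1 + 4.1 λ).
Solving: λ (I_D1 V_DS2 − I_D2 V_DS1) = I_D2 − I_D1, so λ = (18.3 − 14.4) / (14.4 × 8.11 − 18.3 × 4.1) = 3.9 / 41.8 = 0.0934 V⁻¹.

λ = 0.0934 V⁻¹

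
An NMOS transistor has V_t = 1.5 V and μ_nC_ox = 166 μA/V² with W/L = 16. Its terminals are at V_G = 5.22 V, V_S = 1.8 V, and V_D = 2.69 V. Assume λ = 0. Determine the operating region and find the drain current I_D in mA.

V_GS = V_G − V_S = 5.22 − 1.8 = 3.42 V; V_DS = V_D − V_S = 2.69 − 1.8 = 0.89 V.
k_n = μ_nC_ox · (W/L) = 2.656 mA/V².
V_ov = V_GS − V_t = 3.42 − 1.5 = 1.92 V.
Since V_DS = 0.89 V < V_ov = 1.92 V, the device is in the triode region.
I_D = k_n [V_ov · V_DS − ½ V_DS²] = 2.656 × [1.92 × 0.89 − 0.5 × 0.89²] = 3.49 mA.

Triode; I_D = 3.49 mA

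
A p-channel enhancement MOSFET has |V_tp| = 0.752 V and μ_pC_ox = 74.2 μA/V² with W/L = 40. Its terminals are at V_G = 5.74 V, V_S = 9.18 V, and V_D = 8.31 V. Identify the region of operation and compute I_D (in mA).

V_SG = V_S − V_G = 9.18 − 5.74 = 3.44 V; V_SD = V_S − V_D = 9.18 − 8.31 = 0.87 V.
k_p = μ_pC_ox · (W/L) = 2.968 mA/V².
V_ov = V_SG − |V_tp| = 3.44 − 0.752 = 2.69 V.
Since V_SD = 0.87 V < V_ov = 2.69 V, the device is in the triode region.
I_D = k_p [V_ov · V_SD − ½ V_SD²] = 2.968 × [2.69 × 0.87 − 0.5 × 0.87²] = 5.82 mA.

Triode; I_D = 5.82 mA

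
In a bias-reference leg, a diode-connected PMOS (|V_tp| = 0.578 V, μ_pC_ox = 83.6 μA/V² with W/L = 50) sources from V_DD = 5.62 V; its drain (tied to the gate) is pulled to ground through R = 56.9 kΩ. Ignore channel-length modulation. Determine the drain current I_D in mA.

With gate tied to drain, V_SG = V_SD ≥ V_SG − |V_tp|, so the device is in saturation.
k_p = μ_pC_ox · (W/L) = 4.18 mA/V².
KCL at the drain: ½ k_p (V_SG − |V_tp|)² = (V_DD − V_SG)/R.
Let x = V_SG − 0.578. Then 119 x² + x − 5.042 = 0, giving x = 0.202 V (positive root), so V_SG = 0.78 V.
I_D = (V_DD − V_SG)/R = (5.62 − 0.78) / 56.9 = 0.0851 mA.

I_D = 0.0851 mA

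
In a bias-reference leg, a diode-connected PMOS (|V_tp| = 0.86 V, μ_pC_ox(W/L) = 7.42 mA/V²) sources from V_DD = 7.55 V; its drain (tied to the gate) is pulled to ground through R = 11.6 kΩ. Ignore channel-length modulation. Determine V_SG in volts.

With gate tied to drain, V_SG = V_SD ≥ V_SG − |V_tp|, so the device is in saturation.
KCL at the drain: ½ k_p (V_SG − |V_tp|)² = (V_DD − V_SG)/R.
Let x = V_SG − 0.86. Then 43 x² + x − 6.69 = 0, giving x = 0.383 V (positive root), so V_SG = 1.24 V.
I_D = (V_DD − V_SG)/R = (7.55 − 1.24) / 11.6 = 0.544 mA.

V_SG = 1.24 V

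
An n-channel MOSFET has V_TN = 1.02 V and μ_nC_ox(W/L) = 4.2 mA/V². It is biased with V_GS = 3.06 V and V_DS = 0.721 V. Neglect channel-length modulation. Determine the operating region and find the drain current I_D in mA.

Triode; I_D = 5.09 mA

V_ov = V_GS − V_TN = 3.06 − 1.02 = 2.04 V.
Since V_DS = 0.721 V < V_ov = 2.04 V, the device is in the triode region.
I_D = k_n [V_ov · V_DS − ½ V_DS²] = 4.2 × [2.04 × 0.721 − 0.5 × 0.721²] = 5.09 mA.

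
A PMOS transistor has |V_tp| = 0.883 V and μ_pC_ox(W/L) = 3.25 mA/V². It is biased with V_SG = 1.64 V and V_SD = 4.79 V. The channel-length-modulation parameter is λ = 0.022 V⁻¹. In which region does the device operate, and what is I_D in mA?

V_ov = V_SG − |V_tp| = 1.64 − 0.883 = 0.757 V.
Since V_SD = 4.79 V ≥ V_ov = 0.757 V, the device is in saturation.
I_D = ½ k_p V_ov² (1 + λ V_SD) = 0.5 × 3.25 × 0.757² × (1 + 0.022 × 4.79) = 1.03 mA.

Saturation; I_D = 1.03 mA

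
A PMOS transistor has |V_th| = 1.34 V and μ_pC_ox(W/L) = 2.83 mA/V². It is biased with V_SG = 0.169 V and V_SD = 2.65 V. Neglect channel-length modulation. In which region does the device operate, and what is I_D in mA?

Cutoff; I_D = 0 mA

V_SG = 0.169 V < |V_th| = 1.34 V, so the transistor is in cutoff.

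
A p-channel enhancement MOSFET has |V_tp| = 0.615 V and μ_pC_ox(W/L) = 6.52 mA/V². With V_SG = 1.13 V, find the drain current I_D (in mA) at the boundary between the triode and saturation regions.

At the boundary V_SD = V_ov = V_SG − |V_tp| = 1.13 − 0.615 = 0.515 V.
I_D = ½ k_p V_ov² = 0.5 × 6.52 × 0.515² = 0.865 mA.

I_D = 0.865 mA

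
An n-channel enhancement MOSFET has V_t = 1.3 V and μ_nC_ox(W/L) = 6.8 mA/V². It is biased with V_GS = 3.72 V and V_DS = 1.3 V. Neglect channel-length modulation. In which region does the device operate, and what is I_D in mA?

V_ov = V_GS − V_t = 3.72 − 1.3 = 2.42 V.
Since V_DS = 1.3 V < V_ov = 2.42 V, the device is in the triode region.
I_D = k_n [V_ov · V_DS − ½ V_DS²] = 6.8 × [2.42 × 1.3 − 0.5 × 1.3²] = 15.6 mA.

Triode; I_D = 15.6 mA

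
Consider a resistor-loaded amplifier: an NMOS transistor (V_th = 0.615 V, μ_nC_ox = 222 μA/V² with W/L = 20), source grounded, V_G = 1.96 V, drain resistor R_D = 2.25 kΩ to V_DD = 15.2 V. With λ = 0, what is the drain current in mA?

V_GS = V_G = 1.96 V, so V_ov = 1.96 − 0.615 = 1.34 V.
k_n = μ_nC_ox · (W/L) = 4.44 mA/V².
Assume saturation: I_D = ½ k_n V_ov² = 0.5 × 4.44 × 1.34² = 4.02 mA, giving V_DS = V_DD − I_D R_D = 15.2 − 4.02 × 2.25 = 6.16 V.
V_DS = 6.16 V ≥ V_ov = 1.34 V, confirming saturation.

I_D = 4.02 mA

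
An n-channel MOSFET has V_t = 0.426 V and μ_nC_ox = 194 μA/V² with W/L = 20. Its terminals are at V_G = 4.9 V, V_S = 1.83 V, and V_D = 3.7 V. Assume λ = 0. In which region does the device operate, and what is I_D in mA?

V_GS = V_G − V_S = 4.9 − 1.83 = 3.07 V; V_DS = V_D − V_S = 3.7 − 1.83 = 1.87 V.
k_n = μ_nC_ox · (W/L) = 3.88 mA/V².
V_ov = V_GS − V_t = 3.07 − 0.426 = 2.64 V.
Since V_DS = 1.87 V < V_ov = 2.64 V, the device is in the triode region.
I_D = k_n [V_ov · V_DS − ½ V_DS²] = 3.88 × [2.64 × 1.87 − 0.5 × 1.87²] = 12.4 mA.

Triode; I_D = 12.4 mA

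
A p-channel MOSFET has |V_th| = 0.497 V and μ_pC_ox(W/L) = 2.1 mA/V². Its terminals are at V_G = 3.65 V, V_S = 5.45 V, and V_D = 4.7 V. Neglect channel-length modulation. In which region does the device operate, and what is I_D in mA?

Triode; I_D = 1.46 mA

V_SG = V_S − V_G = 5.45 − 3.65 = 1.8 V; V_SD = V_S − V_D = 5.45 − 4.7 = 0.75 V.
V_ov = V_SG − |V_th| = 1.8 − 0.497 = 1.3 V.
Since V_SD = 0.75 V < V_ov = 1.3 V, the device is in the triode region.
I_D = k_p [V_ov · V_SD − ½ V_SD²] = 2.1 × [1.3 × 0.75 − 0.5 × 0.75²] = 1.46 mA.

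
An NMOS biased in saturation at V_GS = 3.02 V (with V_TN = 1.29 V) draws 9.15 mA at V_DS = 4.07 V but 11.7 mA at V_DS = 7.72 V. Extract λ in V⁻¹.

With V_GS fixed, I_D ∝ (1 + λ V_DS) in saturation, so I_D2/I_D1 = (1 + λ V_DS2)/(1 + λ V_DS1).
11.7/9.15 = 1.279 = (1 + 7.72 λ)/(1 + 4.07 λ).
Solving: λ (I_D1 V_DS2 − I_D2 V_DS1) = I_D2 − I_D1, so λ = (11.7 − 9.15) / (9.15 × 7.72 − 11.7 × 4.07) = 2.55 / 23 = 0.111 V⁻¹.

λ = 0.111 V⁻¹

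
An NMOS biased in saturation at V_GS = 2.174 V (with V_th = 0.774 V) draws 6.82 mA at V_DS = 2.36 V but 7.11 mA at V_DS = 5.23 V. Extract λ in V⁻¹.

λ = 0.0154 V⁻¹

With V_GS fixed, I_D ∝ (1 + λ V_DS) in saturation, so I_D2/I_D1 = (1 + λ V_DS2)/(1 + λ V_DS1).
7.11/6.82 = 1.043 = (1 + 5.23 λ)/(1 + 2.36 λ).
Solving: λ (I_D1 V_DS2 − I_D2 V_DS1) = I_D2 − I_D1, so λ = (7.11 − 6.82) / (6.82 × 5.23 − 7.11 × 2.36) = 0.29 / 18.9 = 0.0154 V⁻¹.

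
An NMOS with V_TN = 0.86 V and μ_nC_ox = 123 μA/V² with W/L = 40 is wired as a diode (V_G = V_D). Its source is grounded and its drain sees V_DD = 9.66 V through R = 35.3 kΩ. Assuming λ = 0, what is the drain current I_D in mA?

I_D = 0.240 mA

With gate tied to drain, V_GS = V_DS ≥ V_GS − V_TN, so the device is in saturation.
k_n = μ_nC_ox · (W/L) = 4.92 mA/V².
KCL at the drain: ½ k_n (V_GS − V_TN)² = (V_DD − V_GS)/R.
Let x = V_GS − 0.86. Then 86.8 x² + x − 8.8 = 0, giving x = 0.313 V (positive root), so V_GS = 1.17 V.
I_D = (V_DD − V_GS)/R = (9.66 − 1.17) / 35.3 = 0.24 mA.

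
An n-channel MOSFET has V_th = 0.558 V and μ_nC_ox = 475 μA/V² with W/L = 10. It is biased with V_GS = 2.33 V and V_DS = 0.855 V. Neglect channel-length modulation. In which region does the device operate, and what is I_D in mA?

k_n = μ_nC_ox · (W/L) = 4.75 mA/V².
V_ov = V_GS − V_th = 2.33 − 0.558 = 1.77 V.
Since V_DS = 0.855 V < V_ov = 1.77 V, the device is in the triode region.
I_D = k_n [V_ov · V_DS − ½ V_DS²] = 4.75 × [1.77 × 0.855 − 0.5 × 0.855²] = 5.46 mA.

Triode; I_D = 5.46 mA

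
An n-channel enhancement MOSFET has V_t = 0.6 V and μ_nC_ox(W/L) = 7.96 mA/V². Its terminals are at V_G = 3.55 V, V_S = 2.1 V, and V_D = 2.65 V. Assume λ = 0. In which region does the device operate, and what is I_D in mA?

Triode; I_D = 2.52 mA

V_GS = V_G − V_S = 3.55 − 2.1 = 1.45 V; V_DS = V_D − V_S = 2.65 − 2.1 = 0.55 V.
V_ov = V_GS − V_t = 1.45 − 0.6 = 0.85 V.
Since V_DS = 0.55 V < V_ov = 0.85 V, the device is in the triode region.
I_D = k_n [V_ov · V_DS − ½ V_DS²] = 7.96 × [0.85 × 0.55 − 0.5 × 0.55²] = 2.52 mA.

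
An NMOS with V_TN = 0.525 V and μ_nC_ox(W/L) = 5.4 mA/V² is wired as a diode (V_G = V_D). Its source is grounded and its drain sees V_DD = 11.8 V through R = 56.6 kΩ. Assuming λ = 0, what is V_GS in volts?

With gate tied to drain, V_GS = V_DS ≥ V_GS − V_TN, so the device is in saturation.
KCL at the drain: ½ k_n (V_GS − V_TN)² = (V_DD − V_GS)/R.
Let x = V_GS − 0.525. Then 153 x² + x − 11.28 = 0, giving x = 0.268 V (positive root), so V_GS = 0.793 V.
I_D = (V_DD − V_GS)/R = (11.8 − 0.793) / 56.6 = 0.194 mA.

V_GS = 0.793 V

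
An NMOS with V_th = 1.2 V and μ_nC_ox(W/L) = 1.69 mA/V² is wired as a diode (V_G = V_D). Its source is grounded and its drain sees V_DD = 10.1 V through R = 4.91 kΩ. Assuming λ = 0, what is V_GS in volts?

V_GS = 2.55 V

With gate tied to drain, V_GS = V_DS ≥ V_GS − V_th, so the device is in saturation.
KCL at the drain: ½ k_n (V_GS − V_th)² = (V_DD − V_GS)/R.
Let x = V_GS − 1.2. Then 4.15 x² + x − 8.9 = 0, giving x = 1.35 V (positive root), so V_GS = 2.55 V.
I_D = (V_DD − V_GS)/R = (10.1 − 2.55) / 4.91 = 1.54 mA.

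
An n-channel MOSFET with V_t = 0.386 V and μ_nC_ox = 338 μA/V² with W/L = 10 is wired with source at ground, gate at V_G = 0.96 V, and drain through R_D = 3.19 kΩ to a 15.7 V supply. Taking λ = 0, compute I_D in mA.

V_GS = V_G = 0.96 V, so V_ov = 0.96 − 0.386 = 0.574 V.
k_n = μ_nC_ox · (W/L) = 3.38 mA/V².
Assume saturation: I_D = ½ k_n V_ov² = 0.5 × 3.38 × 0.574² = 0.557 mA, giving V_DS = V_DD − I_D R_D = 15.7 − 0.557 × 3.19 = 13.9 V.
V_DS = 13.9 V ≥ V_ov = 0.574 V, confirming saturation.

I_D = 0.557 mA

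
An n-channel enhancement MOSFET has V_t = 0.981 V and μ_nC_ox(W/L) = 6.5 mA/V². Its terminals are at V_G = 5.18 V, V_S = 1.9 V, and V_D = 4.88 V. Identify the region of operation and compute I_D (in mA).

V_GS = V_G − V_S = 5.18 − 1.9 = 3.28 V; V_DS = V_D − V_S = 4.88 − 1.9 = 2.98 V.
V_ov = V_GS − V_t = 3.28 − 0.981 = 2.3 V.
Since V_DS = 2.98 V ≥ V_ov = 2.3 V, the device is in saturation.
I_D = ½ k_n V_ov² = 0.5 × 6.5 × 2.3² = 17.2 mA.

Saturation; I_D = 17.2 mA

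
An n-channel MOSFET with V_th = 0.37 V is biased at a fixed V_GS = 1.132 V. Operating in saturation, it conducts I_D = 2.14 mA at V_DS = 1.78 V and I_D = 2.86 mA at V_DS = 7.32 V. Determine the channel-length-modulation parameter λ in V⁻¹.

With V_GS fixed, I_D ∝ (1 + λ V_DS) in saturation, so I_D2/I_D1 = (1 + λ V_DS2)/(1 + λ V_DS1).
2.86/2.14 = 1.336 = (1 + 7.32 λ)/(1 + 1.78 λ).
Solving: λ (I_D1 V_DS2 − I_D2 V_DS1) = I_D2 − I_D1, so λ = (2.86 − 2.14) / (2.14 × 7.32 − 2.86 × 1.78) = 0.72 / 10.6 = 0.0681 V⁻¹.

λ = 0.0681 V⁻¹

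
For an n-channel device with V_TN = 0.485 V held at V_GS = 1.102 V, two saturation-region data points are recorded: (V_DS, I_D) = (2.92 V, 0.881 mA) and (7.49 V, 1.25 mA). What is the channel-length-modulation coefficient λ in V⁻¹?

With V_GS fixed, I_D ∝ (1 + λ V_DS) in saturation, so I_D2/I_D1 = (1 + λ V_DS2)/(1 + λ V_DS1).
1.25/0.881 = 1.419 = (1 + 7.49 λ)/(1 + 2.92 λ).
Solving: λ (I_D1 V_DS2 − I_D2 V_DS1) = I_D2 − I_D1, so λ = (1.25 − 0.881) / (0.881 × 7.49 − 1.25 × 2.92) = 0.369 / 2.95 = 0.125 V⁻¹.

λ = 0.125 V⁻¹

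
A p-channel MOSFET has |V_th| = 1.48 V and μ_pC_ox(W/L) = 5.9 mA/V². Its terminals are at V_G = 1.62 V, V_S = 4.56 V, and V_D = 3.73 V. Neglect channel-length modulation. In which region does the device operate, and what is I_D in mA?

V_SG = V_S − V_G = 4.56 − 1.62 = 2.94 V; V_SD = V_S − V_D = 4.56 − 3.73 = 0.83 V.
V_ov = V_SG − |V_th| = 2.94 − 1.48 = 1.46 V.
Since V_SD = 0.83 V < V_ov = 1.46 V, the device is in the triode region.
I_D = k_p [V_ov · V_SD − ½ V_SD²] = 5.9 × [1.46 × 0.83 − 0.5 × 0.83²] = 5.12 mA.

Triode; I_D = 5.12 mA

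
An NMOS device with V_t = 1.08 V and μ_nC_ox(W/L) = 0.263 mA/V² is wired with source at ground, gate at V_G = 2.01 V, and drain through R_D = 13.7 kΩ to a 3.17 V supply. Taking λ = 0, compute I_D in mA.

I_D = 0.114 mA

V_GS = V_G = 2.01 V, so V_ov = 2.01 − 1.08 = 0.93 V.
Assume saturation: I_D = ½ k_n V_ov² = 0.5 × 0.263 × 0.93² = 0.114 mA, giving V_DS = V_DD − I_D R_D = 3.17 − 0.114 × 13.7 = 1.61 V.
V_DS = 1.61 V ≥ V_ov = 0.93 V, confirming saturation.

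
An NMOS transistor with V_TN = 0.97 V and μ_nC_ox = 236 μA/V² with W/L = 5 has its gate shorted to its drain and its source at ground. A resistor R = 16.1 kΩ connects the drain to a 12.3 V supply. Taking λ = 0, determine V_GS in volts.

V_GS = 2.01 V

With gate tied to drain, V_GS = V_DS ≥ V_GS − V_TN, so the device is in saturation.
k_n = μ_nC_ox · (W/L) = 1.18 mA/V².
KCL at the drain: ½ k_n (V_GS − V_TN)² = (V_DD − V_GS)/R.
Let x = V_GS − 0.97. Then 9.5 x² + x − 11.33 = 0, giving x = 1.04 V (positive root), so V_GS = 2.01 V.
I_D = (V_DD − V_GS)/R = (12.3 − 2.01) / 16.1 = 0.639 mA.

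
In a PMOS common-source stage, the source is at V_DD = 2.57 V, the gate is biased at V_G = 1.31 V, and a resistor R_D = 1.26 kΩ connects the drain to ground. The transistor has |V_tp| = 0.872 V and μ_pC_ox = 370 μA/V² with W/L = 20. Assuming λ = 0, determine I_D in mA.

I_D = 0.557 mA

V_SG = V_DD − V_G = 2.57 − 1.31 = 1.26 V, so V_ov = 1.26 − 0.872 = 0.388 V.
k_p = μ_pC_ox · (W/L) = 7.4 mA/V².
Assume saturation: I_D = ½ k_p V_ov² = 0.5 × 7.4 × 0.388² = 0.557 mA, giving V_SD = V_DD − I_D R_D = 2.57 − 0.557 × 1.26 = 1.87 V.
V_SD = 1.87 V ≥ V_ov = 0.388 V, confirming saturation.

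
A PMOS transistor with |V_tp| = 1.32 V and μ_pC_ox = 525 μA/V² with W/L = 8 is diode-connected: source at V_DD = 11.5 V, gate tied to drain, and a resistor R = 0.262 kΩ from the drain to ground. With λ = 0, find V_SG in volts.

With gate tied to drain, V_SG = V_SD ≥ V_SG − |V_tp|, so the device is in saturation.
k_p = μ_pC_ox · (W/L) = 4.2 mA/V².
KCL at the drain: ½ k_p (V_SG − |V_tp|)² = (V_DD − V_SG)/R.
Let x = V_SG − 1.32. Then 0.55 x² + x − 10.18 = 0, giving x = 3.49 V (positive root), so V_SG = 4.81 V.
I_D = (V_DD − V_SG)/R = (11.5 − 4.81) / 0.262 = 25.5 mA.

V_SG = 4.81 V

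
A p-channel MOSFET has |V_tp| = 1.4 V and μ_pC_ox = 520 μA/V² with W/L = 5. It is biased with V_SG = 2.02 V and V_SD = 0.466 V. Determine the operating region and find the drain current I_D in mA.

k_p = μ_pC_ox · (W/L) = 2.6 mA/V².
V_ov = V_SG − |V_tp| = 2.02 − 1.4 = 0.62 V.
Since V_SD = 0.466 V < V_ov = 0.62 V, the device is in the triode region.
I_D = k_p [V_ov · V_SD − ½ V_SD²] = 2.6 × [0.62 × 0.466 − 0.5 × 0.466²] = 0.469 mA.

Triode; I_D = 0.469 mA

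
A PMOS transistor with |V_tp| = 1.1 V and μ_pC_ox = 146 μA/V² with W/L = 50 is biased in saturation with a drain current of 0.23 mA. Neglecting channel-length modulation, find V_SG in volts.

V_SG = 1.35 V

k_p = μ_pC_ox · (W/L) = 7.3 mA/V².
In saturation I_D = ½ k_p (V_SG − |V_tp|)², so V_SG − |V_tp| = √(2 I_D / k_p) = √(2 × 0.23 / 7.3) = 0.251 V.
V_SG = 1.1 + 0.251 = 1.35 V.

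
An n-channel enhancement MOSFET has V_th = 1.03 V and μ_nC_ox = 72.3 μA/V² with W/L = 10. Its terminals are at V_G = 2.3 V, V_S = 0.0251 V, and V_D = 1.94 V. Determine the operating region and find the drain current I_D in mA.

V_GS = V_G − V_S = 2.3 − 0.0251 = 2.27 V; V_DS = V_D − V_S = 1.94 − 0.0251 = 1.91 V.
k_n = μ_nC_ox · (W/L) = 0.723 mA/V².
V_ov = V_GS − V_th = 2.27 − 1.03 = 1.24 V.
Since V_DS = 1.91 V ≥ V_ov = 1.24 V, the device is in saturation.
I_D = ½ k_n V_ov² = 0.5 × 0.723 × 1.24² = 0.56 mA.

Saturation; I_D = 0.560 mA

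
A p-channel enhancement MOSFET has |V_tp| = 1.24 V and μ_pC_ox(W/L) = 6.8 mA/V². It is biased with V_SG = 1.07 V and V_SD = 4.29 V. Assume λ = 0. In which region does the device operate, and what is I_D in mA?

V_SG = 1.07 V < |V_tp| = 1.24 V, so the transistor is in cutoff.

Cutoff; I_D = 0 mA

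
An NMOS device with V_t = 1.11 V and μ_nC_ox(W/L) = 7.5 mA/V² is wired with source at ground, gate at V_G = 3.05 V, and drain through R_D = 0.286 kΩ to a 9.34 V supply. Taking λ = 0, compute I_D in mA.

I_D = 14.1 mA

V_GS = V_G = 3.05 V, so V_ov = 3.05 − 1.11 = 1.94 V.
Assume saturation: I_D = ½ k_n V_ov² = 0.5 × 7.5 × 1.94² = 14.1 mA, giving V_DS = V_DD − I_D R_D = 9.34 − 14.1 × 0.286 = 5.3 V.
V_DS = 5.3 V ≥ V_ov = 1.94 V, confirming saturation.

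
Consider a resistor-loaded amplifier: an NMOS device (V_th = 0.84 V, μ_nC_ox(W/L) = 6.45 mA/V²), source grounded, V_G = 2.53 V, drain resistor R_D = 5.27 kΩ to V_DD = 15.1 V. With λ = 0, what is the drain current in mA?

V_GS = V_G = 2.53 V, so V_ov = 2.53 − 0.84 = 1.69 V.
Assume saturation: I_D = ½ k_n V_ov² = 0.5 × 6.45 × 1.69² = 9.21 mA, giving V_DS = V_DD − I_D R_D = 15.1 − 9.21 × 5.27 = -33.4 V.
But -33.4 V < V_ov = 1.69 V, so the device is actually in triode.
In triode I_D = k_n[V_ov V_DS − ½ V_DS²] and I_D = (V_DD − V_DS)/R_D. Equating: 17 V_DS² − 58.45 V_DS + 15.1 = 0, giving V_DS = 0.281 V (the root below V_ov).
I_D = (15.1 − 0.281) / 5.27 = 2.81 mA.

I_D = 2.81 mA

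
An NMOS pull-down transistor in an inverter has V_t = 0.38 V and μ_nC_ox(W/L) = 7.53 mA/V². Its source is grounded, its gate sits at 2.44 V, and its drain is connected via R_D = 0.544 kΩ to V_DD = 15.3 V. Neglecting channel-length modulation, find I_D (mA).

I_D = 16.0 mA

V_GS = V_G = 2.44 V, so V_ov = 2.44 − 0.38 = 2.06 V.
Assume saturation: I_D = ½ k_n V_ov² = 0.5 × 7.53 × 2.06² = 16 mA, giving V_DS = V_DD − I_D R_D = 15.3 − 16 × 0.544 = 6.61 V.
V_DS = 6.61 V ≥ V_ov = 2.06 V, confirming saturation.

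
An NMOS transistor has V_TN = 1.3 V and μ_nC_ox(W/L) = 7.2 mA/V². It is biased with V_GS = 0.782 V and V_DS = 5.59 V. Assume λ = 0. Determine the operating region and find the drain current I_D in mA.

V_GS = 0.782 V < V_TN = 1.3 V, so the transistor is in cutoff.

Cutoff; I_D = 0 mA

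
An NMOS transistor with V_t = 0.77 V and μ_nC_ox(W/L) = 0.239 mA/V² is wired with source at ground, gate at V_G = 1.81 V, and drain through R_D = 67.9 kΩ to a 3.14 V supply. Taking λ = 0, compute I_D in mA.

V_GS = V_G = 1.81 V, so V_ov = 1.81 − 0.77 = 1.04 V.
Assume saturation: I_D = ½ k_n V_ov² = 0.5 × 0.239 × 1.04² = 0.129 mA, giving V_DS = V_DD − I_D R_D = 3.14 − 0.129 × 67.9 = -5.64 V.
But -5.64 V < V_ov = 1.04 V, so the device is actually in triode.
In triode I_D = k_n[V_ov V_DS − ½ V_DS²] and I_D = (V_DD − V_DS)/R_D. Equating: 8.11 V_DS² − 17.88 V_DS + 3.14 = 0, giving V_DS = 0.192 V (the root below V_ov).
I_D = (3.14 − 0.192) / 67.9 = 0.0434 mA.

I_D = 0.0434 mA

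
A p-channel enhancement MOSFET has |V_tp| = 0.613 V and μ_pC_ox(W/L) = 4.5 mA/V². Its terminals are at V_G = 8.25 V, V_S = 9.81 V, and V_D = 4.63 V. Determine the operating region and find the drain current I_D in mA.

V_SG = V_S − V_G = 9.81 − 8.25 = 1.56 V; V_SD = V_S − V_D = 9.81 − 4.63 = 5.18 V.
V_ov = V_SG − |V_tp| = 1.56 − 0.613 = 0.947 V.
Since V_SD = 5.18 V ≥ V_ov = 0.947 V, the device is in saturation.
I_D = ½ k_p V_ov² = 0.5 × 4.5 × 0.947² = 2.02 mA.

Saturation; I_D = 2.02 mA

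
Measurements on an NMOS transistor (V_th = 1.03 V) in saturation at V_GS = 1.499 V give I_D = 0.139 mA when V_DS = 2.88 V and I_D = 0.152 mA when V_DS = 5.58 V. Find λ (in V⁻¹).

With V_GS fixed, I_D ∝ (1 + λ V_DS) in saturation, so I_D2/I_D1 = (1 + λ V_DS2)/(1 + λ V_DS1).
0.152/0.139 = 1.094 = (1 + 5.58 λ)/(1 + 2.88 λ).
Solving: λ (I_D1 V_DS2 − I_D2 V_DS1) = I_D2 − I_D1, so λ = (0.152 − 0.139) / (0.139 × 5.58 − 0.152 × 2.88) = 0.013 / 0.338 = 0.0385 V⁻¹.

λ = 0.0385 V⁻¹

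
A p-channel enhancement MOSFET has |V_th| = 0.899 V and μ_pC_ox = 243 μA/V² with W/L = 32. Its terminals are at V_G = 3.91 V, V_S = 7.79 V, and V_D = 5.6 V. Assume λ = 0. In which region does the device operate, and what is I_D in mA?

Triode; I_D = 32.1 mA

V_SG = V_S − V_G = 7.79 − 3.91 = 3.88 V; V_SD = V_S − V_D = 7.79 − 5.6 = 2.19 V.
k_p = μ_pC_ox · (W/L) = 7.776 mA/V².
V_ov = V_SG − |V_th| = 3.88 − 0.899 = 2.98 V.
Since V_SD = 2.19 V < V_ov = 2.98 V, the device is in the triode region.
I_D = k_p [V_ov · V_SD − ½ V_SD²] = 7.776 × [2.98 × 2.19 − 0.5 × 2.19²] = 32.1 mA.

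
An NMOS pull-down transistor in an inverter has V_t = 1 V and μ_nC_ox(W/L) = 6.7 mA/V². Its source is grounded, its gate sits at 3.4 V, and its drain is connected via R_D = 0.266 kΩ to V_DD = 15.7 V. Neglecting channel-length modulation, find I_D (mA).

I_D = 19.3 mA

V_GS = V_G = 3.4 V, so V_ov = 3.4 − 1 = 2.4 V.
Assume saturation: I_D = ½ k_n V_ov² = 0.5 × 6.7 × 2.4² = 19.3 mA, giving V_DS = V_DD − I_D R_D = 15.7 − 19.3 × 0.266 = 10.6 V.
V_DS = 10.6 V ≥ V_ov = 2.4 V, confirming saturation.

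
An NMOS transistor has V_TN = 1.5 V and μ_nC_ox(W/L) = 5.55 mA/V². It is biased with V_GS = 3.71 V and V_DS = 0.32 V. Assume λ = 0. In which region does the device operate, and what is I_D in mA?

V_ov = V_GS − V_TN = 3.71 − 1.5 = 2.21 V.
Since V_DS = 0.32 V < V_ov = 2.21 V, the device is in the triode region.
I_D = k_n [V_ov · V_DS − ½ V_DS²] = 5.55 × [2.21 × 0.32 − 0.5 × 0.32²] = 3.64 mA.

Triode; I_D = 3.64 mA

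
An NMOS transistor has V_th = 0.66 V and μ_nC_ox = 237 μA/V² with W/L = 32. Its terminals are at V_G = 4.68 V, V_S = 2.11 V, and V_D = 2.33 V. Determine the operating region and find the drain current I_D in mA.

V_GS = V_G − V_S = 4.68 − 2.11 = 2.57 V; V_DS = V_D − V_S = 2.33 − 2.11 = 0.22 V.
k_n = μ_nC_ox · (W/L) = 7.584 mA/V².
V_ov = V_GS − V_th = 2.57 − 0.66 = 1.91 V.
Since V_DS = 0.22 V < V_ov = 1.91 V, the device is in the triode region.
I_D = k_n [V_ov · V_DS − ½ V_DS²] = 7.584 × [1.91 × 0.22 − 0.5 × 0.22²] = 3 mA.

Triode; I_D = 3.00 mA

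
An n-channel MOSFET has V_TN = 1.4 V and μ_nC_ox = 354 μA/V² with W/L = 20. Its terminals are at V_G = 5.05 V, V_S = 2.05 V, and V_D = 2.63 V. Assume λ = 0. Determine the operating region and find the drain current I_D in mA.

V_GS = V_G − V_S = 5.05 − 2.05 = 3 V; V_DS = V_D − V_S = 2.63 − 2.05 = 0.58 V.
k_n = μ_nC_ox · (W/L) = 7.08 mA/V².
V_ov = V_GS − V_TN = 3 − 1.4 = 1.6 V.
Since V_DS = 0.58 V < V_ov = 1.6 V, the device is in the triode region.
I_D = k_n [V_ov · V_DS − ½ V_DS²] = 7.08 × [1.6 × 0.58 − 0.5 × 0.58²] = 5.38 mA.

Triode; I_D = 5.38 mA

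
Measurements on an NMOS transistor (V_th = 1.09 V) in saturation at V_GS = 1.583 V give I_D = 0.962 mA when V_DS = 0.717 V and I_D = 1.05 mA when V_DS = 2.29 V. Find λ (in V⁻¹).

With V_GS fixed, I_D ∝ (1 + λ V_DS) in saturation, so I_D2/I_D1 = (1 + λ V_DS2)/(1 + λ V_DS1).
1.05/0.962 = 1.091 = (1 + 2.29 λ)/(1 + 0.717 λ).
Solving: λ (I_D1 V_DS2 − I_D2 V_DS1) = I_D2 − I_D1, so λ = (1.05 − 0.962) / (0.962 × 2.29 − 1.05 × 0.717) = 0.088 / 1.45 = 0.0607 V⁻¹.

λ = 0.0607 V⁻¹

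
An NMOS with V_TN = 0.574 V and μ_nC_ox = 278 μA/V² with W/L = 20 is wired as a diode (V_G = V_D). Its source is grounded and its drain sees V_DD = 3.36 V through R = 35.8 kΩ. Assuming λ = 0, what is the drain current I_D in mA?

I_D = 0.0733 mA

With gate tied to drain, V_GS = V_DS ≥ V_GS − V_TN, so the device is in saturation.
k_n = μ_nC_ox · (W/L) = 5.56 mA/V².
KCL at the drain: ½ k_n (V_GS − V_TN)² = (V_DD − V_GS)/R.
Let x = V_GS − 0.574. Then 99.5 x² + x − 2.786 = 0, giving x = 0.162 V (positive root), so V_GS = 0.736 V.
I_D = (V_DD − V_GS)/R = (3.36 − 0.736) / 35.8 = 0.0733 mA.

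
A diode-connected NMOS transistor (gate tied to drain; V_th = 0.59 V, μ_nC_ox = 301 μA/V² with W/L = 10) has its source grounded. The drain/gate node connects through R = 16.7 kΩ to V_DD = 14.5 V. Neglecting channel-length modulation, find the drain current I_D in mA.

I_D = 0.790 mA

With gate tied to drain, V_GS = V_DS ≥ V_GS − V_th, so the device is in saturation.
k_n = μ_nC_ox · (W/L) = 3.01 mA/V².
KCL at the drain: ½ k_n (V_GS − V_th)² = (V_DD − V_GS)/R.
Let x = V_GS − 0.59. Then 25.1 x² + x − 13.91 = 0, giving x = 0.724 V (positive root), so V_GS = 1.31 V.
I_D = (V_DD − V_GS)/R = (14.5 − 1.31) / 16.7 = 0.79 mA.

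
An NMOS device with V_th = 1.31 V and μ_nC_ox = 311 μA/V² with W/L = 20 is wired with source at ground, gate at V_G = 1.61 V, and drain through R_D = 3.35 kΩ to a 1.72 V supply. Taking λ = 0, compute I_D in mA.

I_D = 0.280 mA

V_GS = V_G = 1.61 V, so V_ov = 1.61 − 1.31 = 0.3 V.
k_n = μ_nC_ox · (W/L) = 6.22 mA/V².
Assume saturation: I_D = ½ k_n V_ov² = 0.5 × 6.22 × 0.3² = 0.28 mA, giving V_DS = V_DD − I_D R_D = 1.72 − 0.28 × 3.35 = 0.782 V.
V_DS = 0.782 V ≥ V_ov = 0.3 V, confirming saturation.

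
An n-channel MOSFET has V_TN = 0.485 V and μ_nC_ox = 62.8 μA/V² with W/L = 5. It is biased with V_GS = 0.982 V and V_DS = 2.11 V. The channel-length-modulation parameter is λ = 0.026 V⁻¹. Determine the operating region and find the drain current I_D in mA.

Saturation; I_D = 0.0409 mA

k_n = μ_nC_ox · (W/L) = 0.314 mA/V².
V_ov = V_GS − V_TN = 0.982 − 0.485 = 0.497 V.
Since V_DS = 2.11 V ≥ V_ov = 0.497 V, the device is in saturation.
I_D = ½ k_n V_ov² (1 + λ V_DS) = 0.5 × 0.314 × 0.497² × (1 + 0.026 × 2.11) = 0.0409 mA.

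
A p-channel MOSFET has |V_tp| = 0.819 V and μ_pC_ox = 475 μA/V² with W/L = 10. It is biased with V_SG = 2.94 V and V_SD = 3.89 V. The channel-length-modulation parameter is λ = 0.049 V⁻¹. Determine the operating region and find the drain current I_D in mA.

Saturation; I_D = 12.7 mA

k_p = μ_pC_ox · (W/L) = 4.75 mA/V².
V_ov = V_SG − |V_tp| = 2.94 − 0.819 = 2.12 V.
Since V_SD = 3.89 V ≥ V_ov = 2.12 V, the device is in saturation.
I_D = ½ k_p V_ov² (1 + λ V_SD) = 0.5 × 4.75 × 2.12² × (1 + 0.049 × 3.89) = 12.7 mA.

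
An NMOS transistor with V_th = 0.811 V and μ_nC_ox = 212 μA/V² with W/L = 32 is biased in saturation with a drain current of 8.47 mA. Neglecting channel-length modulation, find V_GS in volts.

V_GS = 2.39 V

k_n = μ_nC_ox · (W/L) = 6.784 mA/V².
In saturation I_D = ½ k_n (V_GS − V_th)², so V_GS − V_th = √(2 I_D / k_n) = √(2 × 8.47 / 6.784) = 1.58 V.
V_GS = 0.811 + 1.58 = 2.39 V.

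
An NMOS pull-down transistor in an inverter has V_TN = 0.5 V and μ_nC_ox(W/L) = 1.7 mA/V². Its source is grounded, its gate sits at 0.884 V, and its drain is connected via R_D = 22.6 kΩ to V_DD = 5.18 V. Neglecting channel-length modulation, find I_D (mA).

V_GS = V_G = 0.884 V, so V_ov = 0.884 − 0.5 = 0.384 V.
Assume saturation: I_D = ½ k_n V_ov² = 0.5 × 1.7 × 0.384² = 0.125 mA, giving V_DS = V_DD − I_D R_D = 5.18 − 0.125 × 22.6 = 2.35 V.
V_DS = 2.35 V ≥ V_ov = 0.384 V, confirming saturation.

I_D = 0.125 mA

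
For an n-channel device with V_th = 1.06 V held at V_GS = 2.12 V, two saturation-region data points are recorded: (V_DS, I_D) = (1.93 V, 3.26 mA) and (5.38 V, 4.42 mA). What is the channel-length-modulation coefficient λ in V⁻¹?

λ = 0.129 V⁻¹

With V_GS fixed, I_D ∝ (1 + λ V_DS) in saturation, so I_D2/I_D1 = (1 + λ V_DS2)/(1 + λ V_DS1).
4.42/3.26 = 1.356 = (1 + 5.38 λ)/(1 + 1.93 λ).
Solving: λ (I_D1 V_DS2 − I_D2 V_DS1) = I_D2 − I_D1, so λ = (4.42 − 3.26) / (3.26 × 5.38 − 4.42 × 1.93) = 1.16 / 9.01 = 0.129 V⁻¹.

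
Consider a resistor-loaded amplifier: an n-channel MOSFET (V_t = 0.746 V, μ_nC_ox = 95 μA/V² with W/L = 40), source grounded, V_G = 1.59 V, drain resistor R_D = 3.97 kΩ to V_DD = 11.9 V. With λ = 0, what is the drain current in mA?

I_D = 1.35 mA

V_GS = V_G = 1.59 V, so V_ov = 1.59 − 0.746 = 0.844 V.
k_n = μ_nC_ox · (W/L) = 3.8 mA/V².
Assume saturation: I_D = ½ k_n V_ov² = 0.5 × 3.8 × 0.844² = 1.35 mA, giving V_DS = V_DD − I_D R_D = 11.9 − 1.35 × 3.97 = 6.53 V.
V_DS = 6.53 V ≥ V_ov = 0.844 V, confirming saturation.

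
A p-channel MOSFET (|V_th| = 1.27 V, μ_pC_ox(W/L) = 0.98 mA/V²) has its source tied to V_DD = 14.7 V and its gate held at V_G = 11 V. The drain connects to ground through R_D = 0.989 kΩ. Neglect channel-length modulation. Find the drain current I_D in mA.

I_D = 2.89 mA

V_SG = V_DD − V_G = 14.7 − 11 = 3.7 V, so V_ov = 3.7 − 1.27 = 2.43 V.
Assume saturation: I_D = ½ k_p V_ov² = 0.5 × 0.98 × 2.43² = 2.89 mA, giving V_SD = V_DD − I_D R_D = 14.7 − 2.89 × 0.989 = 11.8 V.
V_SD = 11.8 V ≥ V_ov = 2.43 V, confirming saturation.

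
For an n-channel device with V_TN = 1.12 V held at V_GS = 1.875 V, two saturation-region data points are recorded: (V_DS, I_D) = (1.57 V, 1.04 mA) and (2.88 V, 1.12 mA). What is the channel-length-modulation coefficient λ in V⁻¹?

With V_GS fixed, I_D ∝ (1 + λ V_DS) in saturation, so I_D2/I_D1 = (1 + λ V_DS2)/(1 + λ V_DS1).
1.12/1.04 = 1.077 = (1 + 2.88 λ)/(1 + 1.57 λ).
Solving: λ (I_D1 V_DS2 − I_D2 V_DS1) = I_D2 − I_D1, so λ = (1.12 − 1.04) / (1.04 × 2.88 − 1.12 × 1.57) = 0.08 / 1.24 = 0.0647 V⁻¹.

λ = 0.0647 V⁻¹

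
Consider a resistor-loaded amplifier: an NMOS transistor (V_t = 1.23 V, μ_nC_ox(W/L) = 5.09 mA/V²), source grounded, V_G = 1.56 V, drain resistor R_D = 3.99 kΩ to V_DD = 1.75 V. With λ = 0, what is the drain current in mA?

I_D = 0.277 mA

V_GS = V_G = 1.56 V, so V_ov = 1.56 − 1.23 = 0.33 V.
Assume saturation: I_D = ½ k_n V_ov² = 0.5 × 5.09 × 0.33² = 0.277 mA, giving V_DS = V_DD − I_D R_D = 1.75 − 0.277 × 3.99 = 0.644 V.
V_DS = 0.644 V ≥ V_ov = 0.33 V, confirming saturation.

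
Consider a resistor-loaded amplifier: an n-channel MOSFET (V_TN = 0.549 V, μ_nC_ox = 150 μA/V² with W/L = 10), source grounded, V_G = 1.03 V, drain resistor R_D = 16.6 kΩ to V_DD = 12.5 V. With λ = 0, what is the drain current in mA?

V_GS = V_G = 1.03 V, so V_ov = 1.03 − 0.549 = 0.481 V.
k_n = μ_nC_ox · (W/L) = 1.5 mA/V².
Assume saturation: I_D = ½ k_n V_ov² = 0.5 × 1.5 × 0.481² = 0.174 mA, giving V_DS = V_DD − I_D R_D = 12.5 − 0.174 × 16.6 = 9.62 V.
V_DS = 9.62 V ≥ V_ov = 0.481 V, confirming saturation.

I_D = 0.174 mA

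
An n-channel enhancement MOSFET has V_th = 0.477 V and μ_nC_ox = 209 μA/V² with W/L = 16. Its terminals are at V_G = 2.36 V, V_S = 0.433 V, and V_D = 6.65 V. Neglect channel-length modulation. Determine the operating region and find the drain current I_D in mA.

Saturation; I_D = 3.52 mA

V_GS = V_G − V_S = 2.36 − 0.433 = 1.93 V; V_DS = V_D − V_S = 6.65 − 0.433 = 6.22 V.
k_n = μ_nC_ox · (W/L) = 3.344 mA/V².
V_ov = V_GS − V_th = 1.93 − 0.477 = 1.45 V.
Since V_DS = 6.22 V ≥ V_ov = 1.45 V, the device is in saturation.
I_D = ½ k_n V_ov² = 0.5 × 3.344 × 1.45² = 3.52 mA.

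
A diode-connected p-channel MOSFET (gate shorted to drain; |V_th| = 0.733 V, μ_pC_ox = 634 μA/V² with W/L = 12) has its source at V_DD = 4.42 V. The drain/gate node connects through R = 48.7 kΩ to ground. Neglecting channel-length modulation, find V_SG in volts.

V_SG = 0.871 V

With gate tied to drain, V_SG = V_SD ≥ V_SG − |V_th|, so the device is in saturation.
k_p = μ_pC_ox · (W/L) = 7.608 mA/V².
KCL at the drain: ½ k_p (V_SG − |V_th|)² = (V_DD − V_SG)/R.
Let x = V_SG − 0.733. Then 185 x² + x − 3.687 = 0, giving x = 0.138 V (positive root), so V_SG = 0.871 V.
I_D = (V_DD − V_SG)/R = (4.42 − 0.871) / 48.7 = 0.0729 mA.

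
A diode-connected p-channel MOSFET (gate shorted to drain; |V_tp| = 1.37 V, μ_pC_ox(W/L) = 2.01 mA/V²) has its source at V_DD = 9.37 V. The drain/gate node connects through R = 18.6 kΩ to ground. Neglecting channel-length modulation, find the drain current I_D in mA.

With gate tied to drain, V_SG = V_SD ≥ V_SG − |V_tp|, so the device is in saturation.
KCL at the drain: ½ k_p (V_SG − |V_tp|)² = (V_DD − V_SG)/R.
Let x = V_SG − 1.37. Then 18.7 x² + x − 8 = 0, giving x = 0.628 V (positive root), so V_SG = 2 V.
I_D = (V_DD − V_SG)/R = (9.37 − 2) / 18.6 = 0.396 mA.

I_D = 0.396 mA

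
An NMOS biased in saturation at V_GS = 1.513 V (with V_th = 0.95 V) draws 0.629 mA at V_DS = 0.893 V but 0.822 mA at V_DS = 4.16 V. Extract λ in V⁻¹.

λ = 0.103 V⁻¹

With V_GS fixed, I_D ∝ (1 + λ V_DS) in saturation, so I_D2/I_D1 = (1 + λ V_DS2)/(1 + λ V_DS1).
0.822/0.629 = 1.307 = (1 + 4.16 λ)/(1 + 0.893 λ).
Solving: λ (I_D1 V_DS2 − I_D2 V_DS1) = I_D2 − I_D1, so λ = (0.822 − 0.629) / (0.629 × 4.16 − 0.822 × 0.893) = 0.193 / 1.88 = 0.103 V⁻¹.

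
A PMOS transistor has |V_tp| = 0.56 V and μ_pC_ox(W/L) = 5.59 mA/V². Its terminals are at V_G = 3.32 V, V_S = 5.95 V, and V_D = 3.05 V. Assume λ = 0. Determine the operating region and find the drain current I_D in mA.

Saturation; I_D = 12.0 mA

V_SG = V_S − V_G = 5.95 − 3.32 = 2.63 V; V_SD = V_S − V_D = 5.95 − 3.05 = 2.9 V.
V_ov = V_SG − |V_tp| = 2.63 − 0.56 = 2.07 V.
Since V_SD = 2.9 V ≥ V_ov = 2.07 V, the device is in saturation.
I_D = ½ k_p V_ov² = 0.5 × 5.59 × 2.07² = 12 mA.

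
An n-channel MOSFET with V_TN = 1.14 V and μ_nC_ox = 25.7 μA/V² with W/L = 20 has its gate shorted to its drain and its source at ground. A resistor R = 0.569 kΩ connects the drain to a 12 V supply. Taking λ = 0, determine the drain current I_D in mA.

With gate tied to drain, V_GS = V_DS ≥ V_GS − V_TN, so the device is in saturation.
k_n = μ_nC_ox · (W/L) = 0.514 mA/V².
KCL at the drain: ½ k_n (V_GS − V_TN)² = (V_DD − V_GS)/R.
Let x = V_GS − 1.14. Then 0.146 x² + x − 10.86 = 0, giving x = 5.85 V (positive root), so V_GS = 6.99 V.
I_D = (V_DD − V_GS)/R = (12 − 6.99) / 0.569 = 8.8 mA.

I_D = 8.80 mA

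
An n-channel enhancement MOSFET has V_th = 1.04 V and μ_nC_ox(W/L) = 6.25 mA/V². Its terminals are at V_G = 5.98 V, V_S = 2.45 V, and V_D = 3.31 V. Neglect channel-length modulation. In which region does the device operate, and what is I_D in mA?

V_GS = V_G − V_S = 5.98 − 2.45 = 3.53 V; V_DS = V_D − V_S = 3.31 − 2.45 = 0.86 V.
V_ov = V_GS − V_th = 3.53 − 1.04 = 2.49 V.
Since V_DS = 0.86 V < V_ov = 2.49 V, the device is in the triode region.
I_D = k_n [V_ov · V_DS − ½ V_DS²] = 6.25 × [2.49 × 0.86 − 0.5 × 0.86²] = 11.1 mA.

Triode; I_D = 11.1 mA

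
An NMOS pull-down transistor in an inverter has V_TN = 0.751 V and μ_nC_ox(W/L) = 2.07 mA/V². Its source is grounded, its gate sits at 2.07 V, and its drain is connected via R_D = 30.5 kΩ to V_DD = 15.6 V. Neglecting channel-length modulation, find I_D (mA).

I_D = 0.505 mA

V_GS = V_G = 2.07 V, so V_ov = 2.07 − 0.751 = 1.32 V.
Assume saturation: I_D = ½ k_n V_ov² = 0.5 × 2.07 × 1.32² = 1.8 mA, giving V_DS = V_DD − I_D R_D = 15.6 − 1.8 × 30.5 = -39.3 V.
But -39.3 V < V_ov = 1.32 V, so the device is actually in triode.
In triode I_D = k_n[V_ov V_DS − ½ V_DS²] and I_D = (V_DD − V_DS)/R_D. Equating: 31.6 V_DS² − 84.28 V_DS + 15.6 = 0, giving V_DS = 0.2 V (the root below V_ov).
I_D = (15.6 − 0.2) / 30.5 = 0.505 mA.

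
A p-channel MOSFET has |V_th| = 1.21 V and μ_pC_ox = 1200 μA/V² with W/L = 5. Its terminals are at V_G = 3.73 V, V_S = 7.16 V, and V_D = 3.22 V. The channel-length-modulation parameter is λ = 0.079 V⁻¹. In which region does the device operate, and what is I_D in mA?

V_SG = V_S − V_G = 7.16 − 3.73 = 3.43 V; V_SD = V_S − V_D = 7.16 − 3.22 = 3.94 V.
k_p = μ_pC_ox · (W/L) = 6 mA/V².
V_ov = V_SG − |V_th| = 3.43 − 1.21 = 2.22 V.
Since V_SD = 3.94 V ≥ V_ov = 2.22 V, the device is in saturation.
I_D = ½ k_p V_ov² (1 + λ V_SD) = 0.5 × 6 × 2.22² × (1 + 0.079 × 3.94) = 19.4 mA.

Saturation; I_D = 19.4 mA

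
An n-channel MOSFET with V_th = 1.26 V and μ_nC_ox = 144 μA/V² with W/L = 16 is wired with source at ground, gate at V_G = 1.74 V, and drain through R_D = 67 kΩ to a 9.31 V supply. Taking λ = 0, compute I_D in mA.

I_D = 0.137 mA

V_GS = V_G = 1.74 V, so V_ov = 1.74 − 1.26 = 0.48 V.
k_n = μ_nC_ox · (W/L) = 2.304 mA/V².
Assume saturation: I_D = ½ k_n V_ov² = 0.5 × 2.304 × 0.48² = 0.265 mA, giving V_DS = V_DD − I_D R_D = 9.31 − 0.265 × 67 = -8.47 V.
But -8.47 V < V_ov = 0.48 V, so the device is actually in triode.
In triode I_D = k_n[V_ov V_DS − ½ V_DS²] and I_D = (V_DD − V_DS)/R_D. Equating: 77.2 V_DS² − 75.1 V_DS + 9.31 = 0, giving V_DS = 0.146 V (the root below V_ov).
I_D = (9.31 − 0.146) / 67 = 0.137 mA.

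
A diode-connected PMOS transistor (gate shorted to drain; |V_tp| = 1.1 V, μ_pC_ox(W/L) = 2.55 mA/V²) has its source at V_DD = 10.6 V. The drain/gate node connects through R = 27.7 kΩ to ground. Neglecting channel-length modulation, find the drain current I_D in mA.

With gate tied to drain, V_SG = V_SD ≥ V_SG − |V_tp|, so the device is in saturation.
KCL at the drain: ½ k_p (V_SG − |V_tp|)² = (V_DD − V_SG)/R.
Let x = V_SG − 1.1. Then 35.3 x² + x − 9.5 = 0, giving x = 0.505 V (positive root), so V_SG = 1.6 V.
I_D = (V_DD − V_SG)/R = (10.6 − 1.6) / 27.7 = 0.325 mA.

I_D = 0.325 mA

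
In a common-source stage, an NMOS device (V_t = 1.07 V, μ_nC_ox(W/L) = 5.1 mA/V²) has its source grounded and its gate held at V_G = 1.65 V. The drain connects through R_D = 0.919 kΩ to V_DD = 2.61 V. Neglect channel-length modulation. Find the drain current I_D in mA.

I_D = 0.858 mA

V_GS = V_G = 1.65 V, so V_ov = 1.65 − 1.07 = 0.58 V.
Assume saturation: I_D = ½ k_n V_ov² = 0.5 × 5.1 × 0.58² = 0.858 mA, giving V_DS = V_DD − I_D R_D = 2.61 − 0.858 × 0.919 = 1.82 V.
V_DS = 1.82 V ≥ V_ov = 0.58 V, confirming saturation.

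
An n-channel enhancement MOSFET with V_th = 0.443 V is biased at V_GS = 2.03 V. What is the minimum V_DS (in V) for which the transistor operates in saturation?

V_DS,sat = 1.59 V

The boundary between triode and saturation is V_DS = V_GS − V_th = V_ov.
V_ov = 2.03 − 0.443 = 1.59 V.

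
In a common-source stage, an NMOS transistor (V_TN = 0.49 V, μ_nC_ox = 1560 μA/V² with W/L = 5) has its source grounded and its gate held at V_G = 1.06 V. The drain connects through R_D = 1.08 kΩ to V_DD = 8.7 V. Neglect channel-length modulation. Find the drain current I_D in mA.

V_GS = V_G = 1.06 V, so V_ov = 1.06 − 0.49 = 0.57 V.
k_n = μ_nC_ox · (W/L) = 7.8 mA/V².
Assume saturation: I_D = ½ k_n V_ov² = 0.5 × 7.8 × 0.57² = 1.27 mA, giving V_DS = V_DD − I_D R_D = 8.7 − 1.27 × 1.08 = 7.33 V.
V_DS = 7.33 V ≥ V_ov = 0.57 V, confirming saturation.

I_D = 1.27 mA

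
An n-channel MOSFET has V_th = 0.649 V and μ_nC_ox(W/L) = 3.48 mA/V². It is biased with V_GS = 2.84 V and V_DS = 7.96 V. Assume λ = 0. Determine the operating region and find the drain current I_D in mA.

V_ov = V_GS − V_th = 2.84 − 0.649 = 2.19 V.
Since V_DS = 7.96 V ≥ V_ov = 2.19 V, the device is in saturation.
I_D = ½ k_n V_ov² = 0.5 × 3.48 × 2.19² = 8.35 mA.

Saturation; I_D = 8.35 mA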